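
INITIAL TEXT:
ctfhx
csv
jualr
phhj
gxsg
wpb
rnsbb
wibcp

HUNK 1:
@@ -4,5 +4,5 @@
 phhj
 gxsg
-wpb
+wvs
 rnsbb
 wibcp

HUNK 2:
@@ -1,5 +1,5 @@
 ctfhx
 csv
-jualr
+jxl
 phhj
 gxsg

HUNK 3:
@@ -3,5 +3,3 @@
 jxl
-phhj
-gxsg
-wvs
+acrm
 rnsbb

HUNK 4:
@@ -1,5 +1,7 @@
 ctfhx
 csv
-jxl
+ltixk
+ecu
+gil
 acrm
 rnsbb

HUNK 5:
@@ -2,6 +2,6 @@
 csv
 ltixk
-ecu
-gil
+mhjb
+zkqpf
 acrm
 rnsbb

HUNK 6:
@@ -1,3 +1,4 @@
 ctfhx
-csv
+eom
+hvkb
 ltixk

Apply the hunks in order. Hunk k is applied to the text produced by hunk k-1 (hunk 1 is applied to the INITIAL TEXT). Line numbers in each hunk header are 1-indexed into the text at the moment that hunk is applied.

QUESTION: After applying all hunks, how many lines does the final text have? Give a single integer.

Answer: 9

Derivation:
Hunk 1: at line 4 remove [wpb] add [wvs] -> 8 lines: ctfhx csv jualr phhj gxsg wvs rnsbb wibcp
Hunk 2: at line 1 remove [jualr] add [jxl] -> 8 lines: ctfhx csv jxl phhj gxsg wvs rnsbb wibcp
Hunk 3: at line 3 remove [phhj,gxsg,wvs] add [acrm] -> 6 lines: ctfhx csv jxl acrm rnsbb wibcp
Hunk 4: at line 1 remove [jxl] add [ltixk,ecu,gil] -> 8 lines: ctfhx csv ltixk ecu gil acrm rnsbb wibcp
Hunk 5: at line 2 remove [ecu,gil] add [mhjb,zkqpf] -> 8 lines: ctfhx csv ltixk mhjb zkqpf acrm rnsbb wibcp
Hunk 6: at line 1 remove [csv] add [eom,hvkb] -> 9 lines: ctfhx eom hvkb ltixk mhjb zkqpf acrm rnsbb wibcp
Final line count: 9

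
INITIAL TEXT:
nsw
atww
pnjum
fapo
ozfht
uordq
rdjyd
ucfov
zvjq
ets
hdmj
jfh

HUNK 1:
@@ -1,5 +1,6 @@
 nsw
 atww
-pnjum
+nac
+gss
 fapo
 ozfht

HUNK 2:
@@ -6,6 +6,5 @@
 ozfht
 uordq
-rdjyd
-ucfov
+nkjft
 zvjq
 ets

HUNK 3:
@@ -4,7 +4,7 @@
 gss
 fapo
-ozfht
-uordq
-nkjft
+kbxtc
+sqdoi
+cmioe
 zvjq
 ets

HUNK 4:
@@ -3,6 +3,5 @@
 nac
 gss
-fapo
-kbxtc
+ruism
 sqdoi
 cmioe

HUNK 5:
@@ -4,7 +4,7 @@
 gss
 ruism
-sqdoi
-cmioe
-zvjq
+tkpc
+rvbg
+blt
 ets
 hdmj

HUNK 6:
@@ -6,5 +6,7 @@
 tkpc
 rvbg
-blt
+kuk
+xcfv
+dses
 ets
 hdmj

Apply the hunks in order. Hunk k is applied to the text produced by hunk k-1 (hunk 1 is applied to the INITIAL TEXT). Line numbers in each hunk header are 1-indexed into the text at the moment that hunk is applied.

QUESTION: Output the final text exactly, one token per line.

Hunk 1: at line 1 remove [pnjum] add [nac,gss] -> 13 lines: nsw atww nac gss fapo ozfht uordq rdjyd ucfov zvjq ets hdmj jfh
Hunk 2: at line 6 remove [rdjyd,ucfov] add [nkjft] -> 12 lines: nsw atww nac gss fapo ozfht uordq nkjft zvjq ets hdmj jfh
Hunk 3: at line 4 remove [ozfht,uordq,nkjft] add [kbxtc,sqdoi,cmioe] -> 12 lines: nsw atww nac gss fapo kbxtc sqdoi cmioe zvjq ets hdmj jfh
Hunk 4: at line 3 remove [fapo,kbxtc] add [ruism] -> 11 lines: nsw atww nac gss ruism sqdoi cmioe zvjq ets hdmj jfh
Hunk 5: at line 4 remove [sqdoi,cmioe,zvjq] add [tkpc,rvbg,blt] -> 11 lines: nsw atww nac gss ruism tkpc rvbg blt ets hdmj jfh
Hunk 6: at line 6 remove [blt] add [kuk,xcfv,dses] -> 13 lines: nsw atww nac gss ruism tkpc rvbg kuk xcfv dses ets hdmj jfh

Answer: nsw
atww
nac
gss
ruism
tkpc
rvbg
kuk
xcfv
dses
ets
hdmj
jfh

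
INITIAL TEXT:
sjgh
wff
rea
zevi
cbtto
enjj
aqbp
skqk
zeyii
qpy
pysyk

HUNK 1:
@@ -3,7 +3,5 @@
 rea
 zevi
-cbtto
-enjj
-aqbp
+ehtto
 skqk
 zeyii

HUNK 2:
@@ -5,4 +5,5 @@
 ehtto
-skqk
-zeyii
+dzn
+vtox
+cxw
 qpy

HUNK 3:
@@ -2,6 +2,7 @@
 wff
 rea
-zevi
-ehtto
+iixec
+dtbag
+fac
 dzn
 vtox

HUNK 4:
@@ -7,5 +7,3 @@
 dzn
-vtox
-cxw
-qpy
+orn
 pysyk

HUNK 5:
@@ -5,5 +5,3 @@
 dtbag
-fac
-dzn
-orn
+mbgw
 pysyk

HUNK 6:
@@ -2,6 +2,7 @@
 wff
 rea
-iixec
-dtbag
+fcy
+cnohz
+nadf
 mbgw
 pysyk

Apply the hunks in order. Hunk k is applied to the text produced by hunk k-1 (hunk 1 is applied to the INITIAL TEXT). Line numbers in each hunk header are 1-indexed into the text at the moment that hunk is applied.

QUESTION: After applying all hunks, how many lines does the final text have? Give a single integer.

Answer: 8

Derivation:
Hunk 1: at line 3 remove [cbtto,enjj,aqbp] add [ehtto] -> 9 lines: sjgh wff rea zevi ehtto skqk zeyii qpy pysyk
Hunk 2: at line 5 remove [skqk,zeyii] add [dzn,vtox,cxw] -> 10 lines: sjgh wff rea zevi ehtto dzn vtox cxw qpy pysyk
Hunk 3: at line 2 remove [zevi,ehtto] add [iixec,dtbag,fac] -> 11 lines: sjgh wff rea iixec dtbag fac dzn vtox cxw qpy pysyk
Hunk 4: at line 7 remove [vtox,cxw,qpy] add [orn] -> 9 lines: sjgh wff rea iixec dtbag fac dzn orn pysyk
Hunk 5: at line 5 remove [fac,dzn,orn] add [mbgw] -> 7 lines: sjgh wff rea iixec dtbag mbgw pysyk
Hunk 6: at line 2 remove [iixec,dtbag] add [fcy,cnohz,nadf] -> 8 lines: sjgh wff rea fcy cnohz nadf mbgw pysyk
Final line count: 8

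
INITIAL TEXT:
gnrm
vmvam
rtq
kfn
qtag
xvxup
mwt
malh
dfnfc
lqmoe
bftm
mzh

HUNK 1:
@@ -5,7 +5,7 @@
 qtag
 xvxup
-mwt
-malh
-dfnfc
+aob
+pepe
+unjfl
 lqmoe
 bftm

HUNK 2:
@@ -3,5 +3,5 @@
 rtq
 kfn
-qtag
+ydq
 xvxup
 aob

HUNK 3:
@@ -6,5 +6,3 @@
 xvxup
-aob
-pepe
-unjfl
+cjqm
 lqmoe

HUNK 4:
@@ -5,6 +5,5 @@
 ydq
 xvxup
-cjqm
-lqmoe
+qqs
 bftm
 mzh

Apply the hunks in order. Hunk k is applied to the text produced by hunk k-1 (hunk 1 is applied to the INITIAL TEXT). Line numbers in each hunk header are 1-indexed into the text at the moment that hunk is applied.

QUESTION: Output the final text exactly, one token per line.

Answer: gnrm
vmvam
rtq
kfn
ydq
xvxup
qqs
bftm
mzh

Derivation:
Hunk 1: at line 5 remove [mwt,malh,dfnfc] add [aob,pepe,unjfl] -> 12 lines: gnrm vmvam rtq kfn qtag xvxup aob pepe unjfl lqmoe bftm mzh
Hunk 2: at line 3 remove [qtag] add [ydq] -> 12 lines: gnrm vmvam rtq kfn ydq xvxup aob pepe unjfl lqmoe bftm mzh
Hunk 3: at line 6 remove [aob,pepe,unjfl] add [cjqm] -> 10 lines: gnrm vmvam rtq kfn ydq xvxup cjqm lqmoe bftm mzh
Hunk 4: at line 5 remove [cjqm,lqmoe] add [qqs] -> 9 lines: gnrm vmvam rtq kfn ydq xvxup qqs bftm mzh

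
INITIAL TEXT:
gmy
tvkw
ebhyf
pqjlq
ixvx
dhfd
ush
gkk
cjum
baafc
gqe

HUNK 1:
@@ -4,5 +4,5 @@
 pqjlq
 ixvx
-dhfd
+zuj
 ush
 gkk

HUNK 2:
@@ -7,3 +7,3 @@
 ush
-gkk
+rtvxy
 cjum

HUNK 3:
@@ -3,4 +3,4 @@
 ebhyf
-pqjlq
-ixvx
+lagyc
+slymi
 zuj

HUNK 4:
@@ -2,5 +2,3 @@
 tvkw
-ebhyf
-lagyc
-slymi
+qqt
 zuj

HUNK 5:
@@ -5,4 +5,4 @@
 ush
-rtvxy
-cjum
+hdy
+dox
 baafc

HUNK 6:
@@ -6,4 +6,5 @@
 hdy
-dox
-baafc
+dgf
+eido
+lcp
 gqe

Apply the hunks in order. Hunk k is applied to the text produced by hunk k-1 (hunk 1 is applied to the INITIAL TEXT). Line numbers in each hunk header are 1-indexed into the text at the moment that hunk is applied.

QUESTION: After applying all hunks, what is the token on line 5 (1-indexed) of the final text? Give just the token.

Answer: ush

Derivation:
Hunk 1: at line 4 remove [dhfd] add [zuj] -> 11 lines: gmy tvkw ebhyf pqjlq ixvx zuj ush gkk cjum baafc gqe
Hunk 2: at line 7 remove [gkk] add [rtvxy] -> 11 lines: gmy tvkw ebhyf pqjlq ixvx zuj ush rtvxy cjum baafc gqe
Hunk 3: at line 3 remove [pqjlq,ixvx] add [lagyc,slymi] -> 11 lines: gmy tvkw ebhyf lagyc slymi zuj ush rtvxy cjum baafc gqe
Hunk 4: at line 2 remove [ebhyf,lagyc,slymi] add [qqt] -> 9 lines: gmy tvkw qqt zuj ush rtvxy cjum baafc gqe
Hunk 5: at line 5 remove [rtvxy,cjum] add [hdy,dox] -> 9 lines: gmy tvkw qqt zuj ush hdy dox baafc gqe
Hunk 6: at line 6 remove [dox,baafc] add [dgf,eido,lcp] -> 10 lines: gmy tvkw qqt zuj ush hdy dgf eido lcp gqe
Final line 5: ush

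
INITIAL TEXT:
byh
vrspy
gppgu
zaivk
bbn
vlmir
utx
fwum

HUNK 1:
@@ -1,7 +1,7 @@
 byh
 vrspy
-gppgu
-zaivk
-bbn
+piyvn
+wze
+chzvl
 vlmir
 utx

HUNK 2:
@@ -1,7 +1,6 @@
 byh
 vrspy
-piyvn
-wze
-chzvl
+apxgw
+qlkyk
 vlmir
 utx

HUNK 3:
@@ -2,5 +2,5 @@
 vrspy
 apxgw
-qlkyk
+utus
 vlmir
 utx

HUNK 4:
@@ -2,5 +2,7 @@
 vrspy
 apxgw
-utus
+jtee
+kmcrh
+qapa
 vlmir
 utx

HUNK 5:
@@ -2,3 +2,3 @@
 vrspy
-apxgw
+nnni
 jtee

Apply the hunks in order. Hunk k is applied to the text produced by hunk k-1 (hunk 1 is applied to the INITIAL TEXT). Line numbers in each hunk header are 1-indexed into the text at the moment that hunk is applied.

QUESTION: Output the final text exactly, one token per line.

Hunk 1: at line 1 remove [gppgu,zaivk,bbn] add [piyvn,wze,chzvl] -> 8 lines: byh vrspy piyvn wze chzvl vlmir utx fwum
Hunk 2: at line 1 remove [piyvn,wze,chzvl] add [apxgw,qlkyk] -> 7 lines: byh vrspy apxgw qlkyk vlmir utx fwum
Hunk 3: at line 2 remove [qlkyk] add [utus] -> 7 lines: byh vrspy apxgw utus vlmir utx fwum
Hunk 4: at line 2 remove [utus] add [jtee,kmcrh,qapa] -> 9 lines: byh vrspy apxgw jtee kmcrh qapa vlmir utx fwum
Hunk 5: at line 2 remove [apxgw] add [nnni] -> 9 lines: byh vrspy nnni jtee kmcrh qapa vlmir utx fwum

Answer: byh
vrspy
nnni
jtee
kmcrh
qapa
vlmir
utx
fwum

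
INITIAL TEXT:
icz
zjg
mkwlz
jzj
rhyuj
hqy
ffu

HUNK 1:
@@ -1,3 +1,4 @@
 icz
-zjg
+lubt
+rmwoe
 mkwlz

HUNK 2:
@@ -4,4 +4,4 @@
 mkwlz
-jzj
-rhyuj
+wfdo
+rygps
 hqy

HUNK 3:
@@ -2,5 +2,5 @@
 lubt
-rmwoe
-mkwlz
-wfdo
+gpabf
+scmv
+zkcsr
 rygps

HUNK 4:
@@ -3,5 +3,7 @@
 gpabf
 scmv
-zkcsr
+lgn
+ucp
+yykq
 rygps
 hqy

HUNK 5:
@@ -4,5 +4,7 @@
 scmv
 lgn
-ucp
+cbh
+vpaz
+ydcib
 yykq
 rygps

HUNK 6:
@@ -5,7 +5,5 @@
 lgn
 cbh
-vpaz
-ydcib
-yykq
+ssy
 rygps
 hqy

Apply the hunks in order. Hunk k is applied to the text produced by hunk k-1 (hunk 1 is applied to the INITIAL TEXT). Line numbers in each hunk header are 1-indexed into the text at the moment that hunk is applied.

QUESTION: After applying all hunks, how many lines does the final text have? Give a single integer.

Answer: 10

Derivation:
Hunk 1: at line 1 remove [zjg] add [lubt,rmwoe] -> 8 lines: icz lubt rmwoe mkwlz jzj rhyuj hqy ffu
Hunk 2: at line 4 remove [jzj,rhyuj] add [wfdo,rygps] -> 8 lines: icz lubt rmwoe mkwlz wfdo rygps hqy ffu
Hunk 3: at line 2 remove [rmwoe,mkwlz,wfdo] add [gpabf,scmv,zkcsr] -> 8 lines: icz lubt gpabf scmv zkcsr rygps hqy ffu
Hunk 4: at line 3 remove [zkcsr] add [lgn,ucp,yykq] -> 10 lines: icz lubt gpabf scmv lgn ucp yykq rygps hqy ffu
Hunk 5: at line 4 remove [ucp] add [cbh,vpaz,ydcib] -> 12 lines: icz lubt gpabf scmv lgn cbh vpaz ydcib yykq rygps hqy ffu
Hunk 6: at line 5 remove [vpaz,ydcib,yykq] add [ssy] -> 10 lines: icz lubt gpabf scmv lgn cbh ssy rygps hqy ffu
Final line count: 10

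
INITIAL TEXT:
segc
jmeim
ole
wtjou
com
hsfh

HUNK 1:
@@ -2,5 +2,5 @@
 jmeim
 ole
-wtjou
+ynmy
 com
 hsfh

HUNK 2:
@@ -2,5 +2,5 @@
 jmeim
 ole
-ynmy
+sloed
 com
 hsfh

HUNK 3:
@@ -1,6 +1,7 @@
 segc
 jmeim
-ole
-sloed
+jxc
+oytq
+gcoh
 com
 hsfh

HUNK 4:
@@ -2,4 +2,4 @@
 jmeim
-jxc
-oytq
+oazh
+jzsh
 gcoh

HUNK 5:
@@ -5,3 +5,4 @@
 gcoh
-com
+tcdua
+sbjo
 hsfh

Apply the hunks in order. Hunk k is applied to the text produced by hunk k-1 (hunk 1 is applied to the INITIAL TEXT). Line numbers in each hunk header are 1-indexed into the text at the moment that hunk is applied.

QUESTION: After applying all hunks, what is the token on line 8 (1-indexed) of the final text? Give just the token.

Answer: hsfh

Derivation:
Hunk 1: at line 2 remove [wtjou] add [ynmy] -> 6 lines: segc jmeim ole ynmy com hsfh
Hunk 2: at line 2 remove [ynmy] add [sloed] -> 6 lines: segc jmeim ole sloed com hsfh
Hunk 3: at line 1 remove [ole,sloed] add [jxc,oytq,gcoh] -> 7 lines: segc jmeim jxc oytq gcoh com hsfh
Hunk 4: at line 2 remove [jxc,oytq] add [oazh,jzsh] -> 7 lines: segc jmeim oazh jzsh gcoh com hsfh
Hunk 5: at line 5 remove [com] add [tcdua,sbjo] -> 8 lines: segc jmeim oazh jzsh gcoh tcdua sbjo hsfh
Final line 8: hsfh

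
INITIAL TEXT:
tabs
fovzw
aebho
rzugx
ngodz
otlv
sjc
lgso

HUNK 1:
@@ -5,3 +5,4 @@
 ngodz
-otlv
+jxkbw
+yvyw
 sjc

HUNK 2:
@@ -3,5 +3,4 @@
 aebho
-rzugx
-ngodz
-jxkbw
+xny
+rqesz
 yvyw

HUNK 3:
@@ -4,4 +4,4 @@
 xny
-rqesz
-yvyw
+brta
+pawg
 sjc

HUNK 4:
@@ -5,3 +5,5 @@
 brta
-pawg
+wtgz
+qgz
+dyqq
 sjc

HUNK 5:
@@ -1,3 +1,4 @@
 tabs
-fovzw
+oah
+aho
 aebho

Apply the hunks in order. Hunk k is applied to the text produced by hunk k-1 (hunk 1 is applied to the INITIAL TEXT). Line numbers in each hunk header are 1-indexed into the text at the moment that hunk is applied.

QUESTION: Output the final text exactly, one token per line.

Hunk 1: at line 5 remove [otlv] add [jxkbw,yvyw] -> 9 lines: tabs fovzw aebho rzugx ngodz jxkbw yvyw sjc lgso
Hunk 2: at line 3 remove [rzugx,ngodz,jxkbw] add [xny,rqesz] -> 8 lines: tabs fovzw aebho xny rqesz yvyw sjc lgso
Hunk 3: at line 4 remove [rqesz,yvyw] add [brta,pawg] -> 8 lines: tabs fovzw aebho xny brta pawg sjc lgso
Hunk 4: at line 5 remove [pawg] add [wtgz,qgz,dyqq] -> 10 lines: tabs fovzw aebho xny brta wtgz qgz dyqq sjc lgso
Hunk 5: at line 1 remove [fovzw] add [oah,aho] -> 11 lines: tabs oah aho aebho xny brta wtgz qgz dyqq sjc lgso

Answer: tabs
oah
aho
aebho
xny
brta
wtgz
qgz
dyqq
sjc
lgso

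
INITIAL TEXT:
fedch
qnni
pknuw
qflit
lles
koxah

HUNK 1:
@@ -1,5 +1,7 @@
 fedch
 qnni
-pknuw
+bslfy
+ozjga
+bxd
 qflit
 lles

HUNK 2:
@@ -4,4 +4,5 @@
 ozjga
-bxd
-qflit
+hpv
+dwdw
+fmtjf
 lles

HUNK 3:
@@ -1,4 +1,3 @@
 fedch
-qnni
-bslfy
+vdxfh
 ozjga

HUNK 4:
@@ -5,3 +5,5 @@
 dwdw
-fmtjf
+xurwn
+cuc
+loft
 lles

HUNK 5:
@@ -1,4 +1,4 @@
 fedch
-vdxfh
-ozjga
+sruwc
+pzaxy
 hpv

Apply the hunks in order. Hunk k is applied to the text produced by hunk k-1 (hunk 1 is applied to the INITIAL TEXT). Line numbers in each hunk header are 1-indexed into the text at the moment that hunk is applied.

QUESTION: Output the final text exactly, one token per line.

Hunk 1: at line 1 remove [pknuw] add [bslfy,ozjga,bxd] -> 8 lines: fedch qnni bslfy ozjga bxd qflit lles koxah
Hunk 2: at line 4 remove [bxd,qflit] add [hpv,dwdw,fmtjf] -> 9 lines: fedch qnni bslfy ozjga hpv dwdw fmtjf lles koxah
Hunk 3: at line 1 remove [qnni,bslfy] add [vdxfh] -> 8 lines: fedch vdxfh ozjga hpv dwdw fmtjf lles koxah
Hunk 4: at line 5 remove [fmtjf] add [xurwn,cuc,loft] -> 10 lines: fedch vdxfh ozjga hpv dwdw xurwn cuc loft lles koxah
Hunk 5: at line 1 remove [vdxfh,ozjga] add [sruwc,pzaxy] -> 10 lines: fedch sruwc pzaxy hpv dwdw xurwn cuc loft lles koxah

Answer: fedch
sruwc
pzaxy
hpv
dwdw
xurwn
cuc
loft
lles
koxah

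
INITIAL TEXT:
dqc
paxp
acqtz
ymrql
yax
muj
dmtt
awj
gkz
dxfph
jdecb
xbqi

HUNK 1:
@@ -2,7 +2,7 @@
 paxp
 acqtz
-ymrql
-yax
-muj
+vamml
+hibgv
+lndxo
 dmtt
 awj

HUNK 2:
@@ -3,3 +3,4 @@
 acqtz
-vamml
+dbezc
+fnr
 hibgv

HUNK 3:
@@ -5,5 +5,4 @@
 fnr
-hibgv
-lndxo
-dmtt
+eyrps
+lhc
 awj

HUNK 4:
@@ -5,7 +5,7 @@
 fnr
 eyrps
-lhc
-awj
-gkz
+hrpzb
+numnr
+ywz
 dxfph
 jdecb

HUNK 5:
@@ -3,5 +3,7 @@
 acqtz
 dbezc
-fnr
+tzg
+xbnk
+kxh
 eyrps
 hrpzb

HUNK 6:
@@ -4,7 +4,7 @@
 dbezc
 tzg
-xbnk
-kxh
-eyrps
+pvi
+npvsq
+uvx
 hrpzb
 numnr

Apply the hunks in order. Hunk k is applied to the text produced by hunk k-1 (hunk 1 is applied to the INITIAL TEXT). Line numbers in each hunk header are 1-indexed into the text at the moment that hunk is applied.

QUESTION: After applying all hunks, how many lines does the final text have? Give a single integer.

Answer: 14

Derivation:
Hunk 1: at line 2 remove [ymrql,yax,muj] add [vamml,hibgv,lndxo] -> 12 lines: dqc paxp acqtz vamml hibgv lndxo dmtt awj gkz dxfph jdecb xbqi
Hunk 2: at line 3 remove [vamml] add [dbezc,fnr] -> 13 lines: dqc paxp acqtz dbezc fnr hibgv lndxo dmtt awj gkz dxfph jdecb xbqi
Hunk 3: at line 5 remove [hibgv,lndxo,dmtt] add [eyrps,lhc] -> 12 lines: dqc paxp acqtz dbezc fnr eyrps lhc awj gkz dxfph jdecb xbqi
Hunk 4: at line 5 remove [lhc,awj,gkz] add [hrpzb,numnr,ywz] -> 12 lines: dqc paxp acqtz dbezc fnr eyrps hrpzb numnr ywz dxfph jdecb xbqi
Hunk 5: at line 3 remove [fnr] add [tzg,xbnk,kxh] -> 14 lines: dqc paxp acqtz dbezc tzg xbnk kxh eyrps hrpzb numnr ywz dxfph jdecb xbqi
Hunk 6: at line 4 remove [xbnk,kxh,eyrps] add [pvi,npvsq,uvx] -> 14 lines: dqc paxp acqtz dbezc tzg pvi npvsq uvx hrpzb numnr ywz dxfph jdecb xbqi
Final line count: 14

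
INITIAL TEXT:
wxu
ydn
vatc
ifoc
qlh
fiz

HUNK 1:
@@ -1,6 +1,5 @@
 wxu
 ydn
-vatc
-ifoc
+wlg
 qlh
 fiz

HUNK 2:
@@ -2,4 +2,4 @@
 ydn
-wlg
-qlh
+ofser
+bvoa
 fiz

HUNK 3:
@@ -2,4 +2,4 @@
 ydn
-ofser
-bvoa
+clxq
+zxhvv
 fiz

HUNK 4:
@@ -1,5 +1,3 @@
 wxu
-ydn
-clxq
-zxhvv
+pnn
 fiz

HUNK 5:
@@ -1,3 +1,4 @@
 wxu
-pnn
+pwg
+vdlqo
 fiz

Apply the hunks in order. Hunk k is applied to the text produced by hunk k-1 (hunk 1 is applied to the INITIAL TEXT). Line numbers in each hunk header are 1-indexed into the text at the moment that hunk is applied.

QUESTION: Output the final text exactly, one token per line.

Hunk 1: at line 1 remove [vatc,ifoc] add [wlg] -> 5 lines: wxu ydn wlg qlh fiz
Hunk 2: at line 2 remove [wlg,qlh] add [ofser,bvoa] -> 5 lines: wxu ydn ofser bvoa fiz
Hunk 3: at line 2 remove [ofser,bvoa] add [clxq,zxhvv] -> 5 lines: wxu ydn clxq zxhvv fiz
Hunk 4: at line 1 remove [ydn,clxq,zxhvv] add [pnn] -> 3 lines: wxu pnn fiz
Hunk 5: at line 1 remove [pnn] add [pwg,vdlqo] -> 4 lines: wxu pwg vdlqo fiz

Answer: wxu
pwg
vdlqo
fiz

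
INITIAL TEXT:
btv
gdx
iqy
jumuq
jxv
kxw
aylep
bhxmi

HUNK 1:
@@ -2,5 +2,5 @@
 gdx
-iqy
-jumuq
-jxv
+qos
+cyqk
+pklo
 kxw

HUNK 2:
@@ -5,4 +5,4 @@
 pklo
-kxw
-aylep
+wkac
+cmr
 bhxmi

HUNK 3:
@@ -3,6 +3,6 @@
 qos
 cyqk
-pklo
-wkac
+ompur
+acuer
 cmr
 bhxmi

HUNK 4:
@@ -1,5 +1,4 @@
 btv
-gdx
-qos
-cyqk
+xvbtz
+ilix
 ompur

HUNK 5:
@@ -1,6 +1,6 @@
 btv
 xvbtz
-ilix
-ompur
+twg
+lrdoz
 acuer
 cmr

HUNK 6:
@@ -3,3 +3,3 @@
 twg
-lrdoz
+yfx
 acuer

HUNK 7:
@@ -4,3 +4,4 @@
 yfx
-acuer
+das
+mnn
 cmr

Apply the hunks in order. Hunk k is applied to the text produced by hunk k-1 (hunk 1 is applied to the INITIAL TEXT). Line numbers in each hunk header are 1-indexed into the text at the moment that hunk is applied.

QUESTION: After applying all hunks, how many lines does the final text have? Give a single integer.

Answer: 8

Derivation:
Hunk 1: at line 2 remove [iqy,jumuq,jxv] add [qos,cyqk,pklo] -> 8 lines: btv gdx qos cyqk pklo kxw aylep bhxmi
Hunk 2: at line 5 remove [kxw,aylep] add [wkac,cmr] -> 8 lines: btv gdx qos cyqk pklo wkac cmr bhxmi
Hunk 3: at line 3 remove [pklo,wkac] add [ompur,acuer] -> 8 lines: btv gdx qos cyqk ompur acuer cmr bhxmi
Hunk 4: at line 1 remove [gdx,qos,cyqk] add [xvbtz,ilix] -> 7 lines: btv xvbtz ilix ompur acuer cmr bhxmi
Hunk 5: at line 1 remove [ilix,ompur] add [twg,lrdoz] -> 7 lines: btv xvbtz twg lrdoz acuer cmr bhxmi
Hunk 6: at line 3 remove [lrdoz] add [yfx] -> 7 lines: btv xvbtz twg yfx acuer cmr bhxmi
Hunk 7: at line 4 remove [acuer] add [das,mnn] -> 8 lines: btv xvbtz twg yfx das mnn cmr bhxmi
Final line count: 8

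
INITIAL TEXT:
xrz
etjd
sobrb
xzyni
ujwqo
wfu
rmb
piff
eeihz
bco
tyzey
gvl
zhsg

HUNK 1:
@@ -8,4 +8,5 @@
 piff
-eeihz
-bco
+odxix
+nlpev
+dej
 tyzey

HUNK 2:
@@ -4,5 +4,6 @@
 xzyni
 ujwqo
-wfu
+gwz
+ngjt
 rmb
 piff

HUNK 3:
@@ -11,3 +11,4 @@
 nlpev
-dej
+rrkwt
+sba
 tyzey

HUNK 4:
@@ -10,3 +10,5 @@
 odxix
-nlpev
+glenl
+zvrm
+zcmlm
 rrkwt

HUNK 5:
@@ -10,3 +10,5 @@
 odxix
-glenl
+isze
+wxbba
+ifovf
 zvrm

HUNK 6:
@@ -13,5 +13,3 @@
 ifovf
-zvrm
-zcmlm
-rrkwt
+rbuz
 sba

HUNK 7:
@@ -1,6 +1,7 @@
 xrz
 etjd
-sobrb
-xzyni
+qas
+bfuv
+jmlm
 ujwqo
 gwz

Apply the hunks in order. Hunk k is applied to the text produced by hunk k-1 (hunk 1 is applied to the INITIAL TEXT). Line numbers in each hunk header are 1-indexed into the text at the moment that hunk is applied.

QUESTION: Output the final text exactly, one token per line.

Hunk 1: at line 8 remove [eeihz,bco] add [odxix,nlpev,dej] -> 14 lines: xrz etjd sobrb xzyni ujwqo wfu rmb piff odxix nlpev dej tyzey gvl zhsg
Hunk 2: at line 4 remove [wfu] add [gwz,ngjt] -> 15 lines: xrz etjd sobrb xzyni ujwqo gwz ngjt rmb piff odxix nlpev dej tyzey gvl zhsg
Hunk 3: at line 11 remove [dej] add [rrkwt,sba] -> 16 lines: xrz etjd sobrb xzyni ujwqo gwz ngjt rmb piff odxix nlpev rrkwt sba tyzey gvl zhsg
Hunk 4: at line 10 remove [nlpev] add [glenl,zvrm,zcmlm] -> 18 lines: xrz etjd sobrb xzyni ujwqo gwz ngjt rmb piff odxix glenl zvrm zcmlm rrkwt sba tyzey gvl zhsg
Hunk 5: at line 10 remove [glenl] add [isze,wxbba,ifovf] -> 20 lines: xrz etjd sobrb xzyni ujwqo gwz ngjt rmb piff odxix isze wxbba ifovf zvrm zcmlm rrkwt sba tyzey gvl zhsg
Hunk 6: at line 13 remove [zvrm,zcmlm,rrkwt] add [rbuz] -> 18 lines: xrz etjd sobrb xzyni ujwqo gwz ngjt rmb piff odxix isze wxbba ifovf rbuz sba tyzey gvl zhsg
Hunk 7: at line 1 remove [sobrb,xzyni] add [qas,bfuv,jmlm] -> 19 lines: xrz etjd qas bfuv jmlm ujwqo gwz ngjt rmb piff odxix isze wxbba ifovf rbuz sba tyzey gvl zhsg

Answer: xrz
etjd
qas
bfuv
jmlm
ujwqo
gwz
ngjt
rmb
piff
odxix
isze
wxbba
ifovf
rbuz
sba
tyzey
gvl
zhsg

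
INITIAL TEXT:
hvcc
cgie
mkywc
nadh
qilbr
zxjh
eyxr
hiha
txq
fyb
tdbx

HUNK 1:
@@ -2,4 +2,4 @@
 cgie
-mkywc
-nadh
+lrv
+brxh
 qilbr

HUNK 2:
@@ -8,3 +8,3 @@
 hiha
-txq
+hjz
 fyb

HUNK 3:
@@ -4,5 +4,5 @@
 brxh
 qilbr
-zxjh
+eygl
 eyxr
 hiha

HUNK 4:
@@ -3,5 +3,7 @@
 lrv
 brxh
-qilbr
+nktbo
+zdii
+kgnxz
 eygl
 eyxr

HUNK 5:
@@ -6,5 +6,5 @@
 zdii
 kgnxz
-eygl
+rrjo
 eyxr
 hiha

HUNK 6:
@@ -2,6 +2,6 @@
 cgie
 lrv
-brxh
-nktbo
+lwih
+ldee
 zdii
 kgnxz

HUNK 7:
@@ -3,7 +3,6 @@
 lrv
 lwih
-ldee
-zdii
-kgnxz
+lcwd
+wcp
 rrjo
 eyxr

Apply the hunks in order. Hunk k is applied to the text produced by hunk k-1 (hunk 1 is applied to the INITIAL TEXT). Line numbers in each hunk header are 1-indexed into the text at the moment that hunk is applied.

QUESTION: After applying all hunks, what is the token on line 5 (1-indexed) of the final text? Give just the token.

Hunk 1: at line 2 remove [mkywc,nadh] add [lrv,brxh] -> 11 lines: hvcc cgie lrv brxh qilbr zxjh eyxr hiha txq fyb tdbx
Hunk 2: at line 8 remove [txq] add [hjz] -> 11 lines: hvcc cgie lrv brxh qilbr zxjh eyxr hiha hjz fyb tdbx
Hunk 3: at line 4 remove [zxjh] add [eygl] -> 11 lines: hvcc cgie lrv brxh qilbr eygl eyxr hiha hjz fyb tdbx
Hunk 4: at line 3 remove [qilbr] add [nktbo,zdii,kgnxz] -> 13 lines: hvcc cgie lrv brxh nktbo zdii kgnxz eygl eyxr hiha hjz fyb tdbx
Hunk 5: at line 6 remove [eygl] add [rrjo] -> 13 lines: hvcc cgie lrv brxh nktbo zdii kgnxz rrjo eyxr hiha hjz fyb tdbx
Hunk 6: at line 2 remove [brxh,nktbo] add [lwih,ldee] -> 13 lines: hvcc cgie lrv lwih ldee zdii kgnxz rrjo eyxr hiha hjz fyb tdbx
Hunk 7: at line 3 remove [ldee,zdii,kgnxz] add [lcwd,wcp] -> 12 lines: hvcc cgie lrv lwih lcwd wcp rrjo eyxr hiha hjz fyb tdbx
Final line 5: lcwd

Answer: lcwd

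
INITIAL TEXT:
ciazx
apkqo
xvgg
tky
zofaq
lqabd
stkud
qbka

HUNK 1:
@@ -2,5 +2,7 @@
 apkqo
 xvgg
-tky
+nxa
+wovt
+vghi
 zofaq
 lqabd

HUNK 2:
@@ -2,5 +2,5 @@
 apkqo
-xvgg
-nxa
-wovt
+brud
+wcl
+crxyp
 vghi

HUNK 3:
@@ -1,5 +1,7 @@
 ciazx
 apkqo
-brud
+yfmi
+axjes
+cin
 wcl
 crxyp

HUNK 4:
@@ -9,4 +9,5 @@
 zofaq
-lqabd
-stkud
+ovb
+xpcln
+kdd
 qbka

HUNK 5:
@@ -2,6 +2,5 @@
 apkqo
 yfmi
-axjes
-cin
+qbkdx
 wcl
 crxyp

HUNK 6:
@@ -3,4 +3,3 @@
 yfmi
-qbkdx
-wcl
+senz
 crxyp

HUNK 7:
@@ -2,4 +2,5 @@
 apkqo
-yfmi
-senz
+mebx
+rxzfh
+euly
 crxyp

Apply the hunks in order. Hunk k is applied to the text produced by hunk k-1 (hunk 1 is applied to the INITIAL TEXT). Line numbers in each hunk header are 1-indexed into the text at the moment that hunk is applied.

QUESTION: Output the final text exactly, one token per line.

Hunk 1: at line 2 remove [tky] add [nxa,wovt,vghi] -> 10 lines: ciazx apkqo xvgg nxa wovt vghi zofaq lqabd stkud qbka
Hunk 2: at line 2 remove [xvgg,nxa,wovt] add [brud,wcl,crxyp] -> 10 lines: ciazx apkqo brud wcl crxyp vghi zofaq lqabd stkud qbka
Hunk 3: at line 1 remove [brud] add [yfmi,axjes,cin] -> 12 lines: ciazx apkqo yfmi axjes cin wcl crxyp vghi zofaq lqabd stkud qbka
Hunk 4: at line 9 remove [lqabd,stkud] add [ovb,xpcln,kdd] -> 13 lines: ciazx apkqo yfmi axjes cin wcl crxyp vghi zofaq ovb xpcln kdd qbka
Hunk 5: at line 2 remove [axjes,cin] add [qbkdx] -> 12 lines: ciazx apkqo yfmi qbkdx wcl crxyp vghi zofaq ovb xpcln kdd qbka
Hunk 6: at line 3 remove [qbkdx,wcl] add [senz] -> 11 lines: ciazx apkqo yfmi senz crxyp vghi zofaq ovb xpcln kdd qbka
Hunk 7: at line 2 remove [yfmi,senz] add [mebx,rxzfh,euly] -> 12 lines: ciazx apkqo mebx rxzfh euly crxyp vghi zofaq ovb xpcln kdd qbka

Answer: ciazx
apkqo
mebx
rxzfh
euly
crxyp
vghi
zofaq
ovb
xpcln
kdd
qbka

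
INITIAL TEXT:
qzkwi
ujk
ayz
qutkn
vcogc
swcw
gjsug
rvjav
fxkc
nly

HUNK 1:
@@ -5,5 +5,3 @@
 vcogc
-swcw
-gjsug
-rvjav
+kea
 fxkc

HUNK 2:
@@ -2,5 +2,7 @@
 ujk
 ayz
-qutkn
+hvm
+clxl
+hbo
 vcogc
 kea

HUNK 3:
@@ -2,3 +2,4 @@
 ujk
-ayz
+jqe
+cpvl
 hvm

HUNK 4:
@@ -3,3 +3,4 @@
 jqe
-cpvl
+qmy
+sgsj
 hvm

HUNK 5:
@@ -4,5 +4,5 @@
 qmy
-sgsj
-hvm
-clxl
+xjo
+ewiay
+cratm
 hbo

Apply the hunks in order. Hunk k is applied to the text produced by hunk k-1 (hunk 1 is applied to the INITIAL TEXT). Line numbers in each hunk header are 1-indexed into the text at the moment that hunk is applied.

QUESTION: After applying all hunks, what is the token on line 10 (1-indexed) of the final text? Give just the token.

Hunk 1: at line 5 remove [swcw,gjsug,rvjav] add [kea] -> 8 lines: qzkwi ujk ayz qutkn vcogc kea fxkc nly
Hunk 2: at line 2 remove [qutkn] add [hvm,clxl,hbo] -> 10 lines: qzkwi ujk ayz hvm clxl hbo vcogc kea fxkc nly
Hunk 3: at line 2 remove [ayz] add [jqe,cpvl] -> 11 lines: qzkwi ujk jqe cpvl hvm clxl hbo vcogc kea fxkc nly
Hunk 4: at line 3 remove [cpvl] add [qmy,sgsj] -> 12 lines: qzkwi ujk jqe qmy sgsj hvm clxl hbo vcogc kea fxkc nly
Hunk 5: at line 4 remove [sgsj,hvm,clxl] add [xjo,ewiay,cratm] -> 12 lines: qzkwi ujk jqe qmy xjo ewiay cratm hbo vcogc kea fxkc nly
Final line 10: kea

Answer: kea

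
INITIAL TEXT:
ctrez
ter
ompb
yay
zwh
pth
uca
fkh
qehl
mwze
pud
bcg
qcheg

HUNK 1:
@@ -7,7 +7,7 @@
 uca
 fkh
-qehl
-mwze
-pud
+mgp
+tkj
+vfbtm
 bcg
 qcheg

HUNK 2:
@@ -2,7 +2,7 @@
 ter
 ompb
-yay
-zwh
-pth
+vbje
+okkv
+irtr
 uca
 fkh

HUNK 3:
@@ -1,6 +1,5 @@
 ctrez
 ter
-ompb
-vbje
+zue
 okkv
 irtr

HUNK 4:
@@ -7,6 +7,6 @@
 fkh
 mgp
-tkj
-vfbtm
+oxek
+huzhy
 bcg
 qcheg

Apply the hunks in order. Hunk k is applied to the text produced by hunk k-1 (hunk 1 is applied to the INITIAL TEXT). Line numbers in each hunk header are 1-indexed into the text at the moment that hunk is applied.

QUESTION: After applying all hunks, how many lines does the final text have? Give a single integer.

Answer: 12

Derivation:
Hunk 1: at line 7 remove [qehl,mwze,pud] add [mgp,tkj,vfbtm] -> 13 lines: ctrez ter ompb yay zwh pth uca fkh mgp tkj vfbtm bcg qcheg
Hunk 2: at line 2 remove [yay,zwh,pth] add [vbje,okkv,irtr] -> 13 lines: ctrez ter ompb vbje okkv irtr uca fkh mgp tkj vfbtm bcg qcheg
Hunk 3: at line 1 remove [ompb,vbje] add [zue] -> 12 lines: ctrez ter zue okkv irtr uca fkh mgp tkj vfbtm bcg qcheg
Hunk 4: at line 7 remove [tkj,vfbtm] add [oxek,huzhy] -> 12 lines: ctrez ter zue okkv irtr uca fkh mgp oxek huzhy bcg qcheg
Final line count: 12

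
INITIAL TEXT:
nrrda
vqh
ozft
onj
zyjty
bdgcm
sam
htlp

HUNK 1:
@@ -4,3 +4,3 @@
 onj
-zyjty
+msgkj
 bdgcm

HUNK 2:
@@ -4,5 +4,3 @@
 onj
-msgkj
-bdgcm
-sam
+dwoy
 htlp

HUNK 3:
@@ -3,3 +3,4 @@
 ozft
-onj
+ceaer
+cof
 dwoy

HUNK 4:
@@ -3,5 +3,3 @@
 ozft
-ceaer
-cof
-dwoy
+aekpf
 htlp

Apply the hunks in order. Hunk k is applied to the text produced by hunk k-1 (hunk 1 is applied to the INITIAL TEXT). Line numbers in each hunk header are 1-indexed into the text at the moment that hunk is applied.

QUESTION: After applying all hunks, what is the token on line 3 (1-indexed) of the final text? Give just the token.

Answer: ozft

Derivation:
Hunk 1: at line 4 remove [zyjty] add [msgkj] -> 8 lines: nrrda vqh ozft onj msgkj bdgcm sam htlp
Hunk 2: at line 4 remove [msgkj,bdgcm,sam] add [dwoy] -> 6 lines: nrrda vqh ozft onj dwoy htlp
Hunk 3: at line 3 remove [onj] add [ceaer,cof] -> 7 lines: nrrda vqh ozft ceaer cof dwoy htlp
Hunk 4: at line 3 remove [ceaer,cof,dwoy] add [aekpf] -> 5 lines: nrrda vqh ozft aekpf htlp
Final line 3: ozft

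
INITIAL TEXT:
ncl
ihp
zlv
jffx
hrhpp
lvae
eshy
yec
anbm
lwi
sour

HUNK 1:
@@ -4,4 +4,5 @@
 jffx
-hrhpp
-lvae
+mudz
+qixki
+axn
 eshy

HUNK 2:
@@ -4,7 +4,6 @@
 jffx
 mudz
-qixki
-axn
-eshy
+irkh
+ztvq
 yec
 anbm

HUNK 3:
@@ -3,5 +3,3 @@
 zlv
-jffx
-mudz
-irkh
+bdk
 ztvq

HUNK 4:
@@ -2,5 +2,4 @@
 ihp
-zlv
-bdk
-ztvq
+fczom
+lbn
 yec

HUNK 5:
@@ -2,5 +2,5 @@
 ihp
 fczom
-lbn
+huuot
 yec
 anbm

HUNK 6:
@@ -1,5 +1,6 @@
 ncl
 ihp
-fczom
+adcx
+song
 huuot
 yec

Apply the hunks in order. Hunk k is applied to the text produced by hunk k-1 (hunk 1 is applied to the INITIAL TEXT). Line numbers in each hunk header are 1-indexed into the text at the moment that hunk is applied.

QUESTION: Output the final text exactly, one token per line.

Hunk 1: at line 4 remove [hrhpp,lvae] add [mudz,qixki,axn] -> 12 lines: ncl ihp zlv jffx mudz qixki axn eshy yec anbm lwi sour
Hunk 2: at line 4 remove [qixki,axn,eshy] add [irkh,ztvq] -> 11 lines: ncl ihp zlv jffx mudz irkh ztvq yec anbm lwi sour
Hunk 3: at line 3 remove [jffx,mudz,irkh] add [bdk] -> 9 lines: ncl ihp zlv bdk ztvq yec anbm lwi sour
Hunk 4: at line 2 remove [zlv,bdk,ztvq] add [fczom,lbn] -> 8 lines: ncl ihp fczom lbn yec anbm lwi sour
Hunk 5: at line 2 remove [lbn] add [huuot] -> 8 lines: ncl ihp fczom huuot yec anbm lwi sour
Hunk 6: at line 1 remove [fczom] add [adcx,song] -> 9 lines: ncl ihp adcx song huuot yec anbm lwi sour

Answer: ncl
ihp
adcx
song
huuot
yec
anbm
lwi
sour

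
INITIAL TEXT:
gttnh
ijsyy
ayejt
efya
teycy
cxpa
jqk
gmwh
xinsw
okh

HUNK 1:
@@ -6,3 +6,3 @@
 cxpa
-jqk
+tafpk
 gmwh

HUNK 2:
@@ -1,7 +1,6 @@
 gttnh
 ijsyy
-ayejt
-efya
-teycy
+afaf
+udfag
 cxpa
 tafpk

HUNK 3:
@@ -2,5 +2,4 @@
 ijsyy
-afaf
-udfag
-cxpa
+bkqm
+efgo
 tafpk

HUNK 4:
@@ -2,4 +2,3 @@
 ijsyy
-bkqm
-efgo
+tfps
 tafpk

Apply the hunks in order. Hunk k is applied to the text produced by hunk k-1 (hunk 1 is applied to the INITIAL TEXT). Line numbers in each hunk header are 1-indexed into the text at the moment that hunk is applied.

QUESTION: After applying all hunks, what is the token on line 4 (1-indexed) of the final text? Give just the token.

Hunk 1: at line 6 remove [jqk] add [tafpk] -> 10 lines: gttnh ijsyy ayejt efya teycy cxpa tafpk gmwh xinsw okh
Hunk 2: at line 1 remove [ayejt,efya,teycy] add [afaf,udfag] -> 9 lines: gttnh ijsyy afaf udfag cxpa tafpk gmwh xinsw okh
Hunk 3: at line 2 remove [afaf,udfag,cxpa] add [bkqm,efgo] -> 8 lines: gttnh ijsyy bkqm efgo tafpk gmwh xinsw okh
Hunk 4: at line 2 remove [bkqm,efgo] add [tfps] -> 7 lines: gttnh ijsyy tfps tafpk gmwh xinsw okh
Final line 4: tafpk

Answer: tafpk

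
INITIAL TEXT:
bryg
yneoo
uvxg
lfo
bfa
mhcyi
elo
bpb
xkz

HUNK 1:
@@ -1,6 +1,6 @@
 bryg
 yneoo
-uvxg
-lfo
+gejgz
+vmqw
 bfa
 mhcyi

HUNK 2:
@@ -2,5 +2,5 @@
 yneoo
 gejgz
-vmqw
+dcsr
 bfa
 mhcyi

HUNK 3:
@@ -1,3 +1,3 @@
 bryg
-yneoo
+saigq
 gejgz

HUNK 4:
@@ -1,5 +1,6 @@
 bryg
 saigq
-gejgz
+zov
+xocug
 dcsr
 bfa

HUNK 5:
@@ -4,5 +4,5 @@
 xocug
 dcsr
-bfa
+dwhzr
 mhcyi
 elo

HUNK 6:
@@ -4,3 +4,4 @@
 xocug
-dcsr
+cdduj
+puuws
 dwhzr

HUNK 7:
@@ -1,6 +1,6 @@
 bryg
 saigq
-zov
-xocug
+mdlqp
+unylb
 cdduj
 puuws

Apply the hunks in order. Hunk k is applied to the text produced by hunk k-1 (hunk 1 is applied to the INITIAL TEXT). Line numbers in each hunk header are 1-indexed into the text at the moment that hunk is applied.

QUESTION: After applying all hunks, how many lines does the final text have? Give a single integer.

Answer: 11

Derivation:
Hunk 1: at line 1 remove [uvxg,lfo] add [gejgz,vmqw] -> 9 lines: bryg yneoo gejgz vmqw bfa mhcyi elo bpb xkz
Hunk 2: at line 2 remove [vmqw] add [dcsr] -> 9 lines: bryg yneoo gejgz dcsr bfa mhcyi elo bpb xkz
Hunk 3: at line 1 remove [yneoo] add [saigq] -> 9 lines: bryg saigq gejgz dcsr bfa mhcyi elo bpb xkz
Hunk 4: at line 1 remove [gejgz] add [zov,xocug] -> 10 lines: bryg saigq zov xocug dcsr bfa mhcyi elo bpb xkz
Hunk 5: at line 4 remove [bfa] add [dwhzr] -> 10 lines: bryg saigq zov xocug dcsr dwhzr mhcyi elo bpb xkz
Hunk 6: at line 4 remove [dcsr] add [cdduj,puuws] -> 11 lines: bryg saigq zov xocug cdduj puuws dwhzr mhcyi elo bpb xkz
Hunk 7: at line 1 remove [zov,xocug] add [mdlqp,unylb] -> 11 lines: bryg saigq mdlqp unylb cdduj puuws dwhzr mhcyi elo bpb xkz
Final line count: 11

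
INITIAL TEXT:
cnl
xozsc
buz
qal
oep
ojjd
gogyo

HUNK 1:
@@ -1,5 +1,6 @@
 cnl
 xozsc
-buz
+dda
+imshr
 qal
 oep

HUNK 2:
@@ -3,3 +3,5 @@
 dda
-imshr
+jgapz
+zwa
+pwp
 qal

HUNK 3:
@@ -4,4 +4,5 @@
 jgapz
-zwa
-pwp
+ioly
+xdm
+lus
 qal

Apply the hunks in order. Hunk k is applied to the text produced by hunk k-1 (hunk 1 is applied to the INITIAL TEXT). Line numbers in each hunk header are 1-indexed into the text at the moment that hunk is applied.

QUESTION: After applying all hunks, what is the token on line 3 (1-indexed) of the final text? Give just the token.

Answer: dda

Derivation:
Hunk 1: at line 1 remove [buz] add [dda,imshr] -> 8 lines: cnl xozsc dda imshr qal oep ojjd gogyo
Hunk 2: at line 3 remove [imshr] add [jgapz,zwa,pwp] -> 10 lines: cnl xozsc dda jgapz zwa pwp qal oep ojjd gogyo
Hunk 3: at line 4 remove [zwa,pwp] add [ioly,xdm,lus] -> 11 lines: cnl xozsc dda jgapz ioly xdm lus qal oep ojjd gogyo
Final line 3: dda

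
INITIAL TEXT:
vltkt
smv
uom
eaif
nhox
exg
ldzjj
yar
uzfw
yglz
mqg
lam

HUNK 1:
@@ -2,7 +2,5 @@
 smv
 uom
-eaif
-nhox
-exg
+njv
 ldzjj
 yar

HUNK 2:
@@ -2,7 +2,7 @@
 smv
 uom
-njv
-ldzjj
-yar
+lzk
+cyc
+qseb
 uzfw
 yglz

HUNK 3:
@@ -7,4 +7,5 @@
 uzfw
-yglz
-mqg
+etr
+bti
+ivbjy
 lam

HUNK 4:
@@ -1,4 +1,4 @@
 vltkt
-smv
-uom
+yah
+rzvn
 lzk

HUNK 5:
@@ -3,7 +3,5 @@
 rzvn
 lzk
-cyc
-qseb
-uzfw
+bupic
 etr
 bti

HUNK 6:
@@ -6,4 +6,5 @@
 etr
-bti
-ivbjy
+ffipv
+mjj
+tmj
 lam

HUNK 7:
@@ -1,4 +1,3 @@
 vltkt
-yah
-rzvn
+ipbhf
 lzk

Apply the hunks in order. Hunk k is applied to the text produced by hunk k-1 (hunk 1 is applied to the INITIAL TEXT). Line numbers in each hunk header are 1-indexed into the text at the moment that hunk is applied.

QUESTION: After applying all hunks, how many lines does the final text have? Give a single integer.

Answer: 9

Derivation:
Hunk 1: at line 2 remove [eaif,nhox,exg] add [njv] -> 10 lines: vltkt smv uom njv ldzjj yar uzfw yglz mqg lam
Hunk 2: at line 2 remove [njv,ldzjj,yar] add [lzk,cyc,qseb] -> 10 lines: vltkt smv uom lzk cyc qseb uzfw yglz mqg lam
Hunk 3: at line 7 remove [yglz,mqg] add [etr,bti,ivbjy] -> 11 lines: vltkt smv uom lzk cyc qseb uzfw etr bti ivbjy lam
Hunk 4: at line 1 remove [smv,uom] add [yah,rzvn] -> 11 lines: vltkt yah rzvn lzk cyc qseb uzfw etr bti ivbjy lam
Hunk 5: at line 3 remove [cyc,qseb,uzfw] add [bupic] -> 9 lines: vltkt yah rzvn lzk bupic etr bti ivbjy lam
Hunk 6: at line 6 remove [bti,ivbjy] add [ffipv,mjj,tmj] -> 10 lines: vltkt yah rzvn lzk bupic etr ffipv mjj tmj lam
Hunk 7: at line 1 remove [yah,rzvn] add [ipbhf] -> 9 lines: vltkt ipbhf lzk bupic etr ffipv mjj tmj lam
Final line count: 9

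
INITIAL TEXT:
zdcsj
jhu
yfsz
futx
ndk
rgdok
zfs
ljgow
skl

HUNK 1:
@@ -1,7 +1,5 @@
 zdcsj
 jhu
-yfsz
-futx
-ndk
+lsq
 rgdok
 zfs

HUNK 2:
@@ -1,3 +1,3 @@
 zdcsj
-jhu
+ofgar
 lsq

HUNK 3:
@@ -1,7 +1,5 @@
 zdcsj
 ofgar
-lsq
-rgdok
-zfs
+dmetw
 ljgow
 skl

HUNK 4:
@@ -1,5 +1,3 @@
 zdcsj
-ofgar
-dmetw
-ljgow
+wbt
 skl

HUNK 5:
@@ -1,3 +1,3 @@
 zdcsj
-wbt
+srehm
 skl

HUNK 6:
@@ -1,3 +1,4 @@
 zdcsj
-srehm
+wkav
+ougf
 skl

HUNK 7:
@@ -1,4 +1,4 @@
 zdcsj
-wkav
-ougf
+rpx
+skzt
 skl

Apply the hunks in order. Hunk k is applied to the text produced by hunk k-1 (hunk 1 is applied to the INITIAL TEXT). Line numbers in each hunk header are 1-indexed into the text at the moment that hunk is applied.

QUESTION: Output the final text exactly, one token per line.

Hunk 1: at line 1 remove [yfsz,futx,ndk] add [lsq] -> 7 lines: zdcsj jhu lsq rgdok zfs ljgow skl
Hunk 2: at line 1 remove [jhu] add [ofgar] -> 7 lines: zdcsj ofgar lsq rgdok zfs ljgow skl
Hunk 3: at line 1 remove [lsq,rgdok,zfs] add [dmetw] -> 5 lines: zdcsj ofgar dmetw ljgow skl
Hunk 4: at line 1 remove [ofgar,dmetw,ljgow] add [wbt] -> 3 lines: zdcsj wbt skl
Hunk 5: at line 1 remove [wbt] add [srehm] -> 3 lines: zdcsj srehm skl
Hunk 6: at line 1 remove [srehm] add [wkav,ougf] -> 4 lines: zdcsj wkav ougf skl
Hunk 7: at line 1 remove [wkav,ougf] add [rpx,skzt] -> 4 lines: zdcsj rpx skzt skl

Answer: zdcsj
rpx
skzt
skl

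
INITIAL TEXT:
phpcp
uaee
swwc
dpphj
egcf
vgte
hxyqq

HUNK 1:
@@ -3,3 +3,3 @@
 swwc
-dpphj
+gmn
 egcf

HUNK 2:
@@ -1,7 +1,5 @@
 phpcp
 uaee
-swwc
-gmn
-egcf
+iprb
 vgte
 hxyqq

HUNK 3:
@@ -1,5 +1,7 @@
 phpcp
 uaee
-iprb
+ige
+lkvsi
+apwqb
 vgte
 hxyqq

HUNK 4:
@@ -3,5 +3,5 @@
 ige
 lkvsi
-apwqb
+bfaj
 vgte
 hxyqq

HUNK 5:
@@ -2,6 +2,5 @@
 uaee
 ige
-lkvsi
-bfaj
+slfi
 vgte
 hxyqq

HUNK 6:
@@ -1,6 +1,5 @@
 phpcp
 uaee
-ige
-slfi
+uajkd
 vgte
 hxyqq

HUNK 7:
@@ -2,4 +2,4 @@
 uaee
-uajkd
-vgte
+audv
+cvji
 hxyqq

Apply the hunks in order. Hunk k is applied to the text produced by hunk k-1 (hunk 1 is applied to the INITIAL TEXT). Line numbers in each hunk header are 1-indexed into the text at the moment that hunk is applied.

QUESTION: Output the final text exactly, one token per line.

Hunk 1: at line 3 remove [dpphj] add [gmn] -> 7 lines: phpcp uaee swwc gmn egcf vgte hxyqq
Hunk 2: at line 1 remove [swwc,gmn,egcf] add [iprb] -> 5 lines: phpcp uaee iprb vgte hxyqq
Hunk 3: at line 1 remove [iprb] add [ige,lkvsi,apwqb] -> 7 lines: phpcp uaee ige lkvsi apwqb vgte hxyqq
Hunk 4: at line 3 remove [apwqb] add [bfaj] -> 7 lines: phpcp uaee ige lkvsi bfaj vgte hxyqq
Hunk 5: at line 2 remove [lkvsi,bfaj] add [slfi] -> 6 lines: phpcp uaee ige slfi vgte hxyqq
Hunk 6: at line 1 remove [ige,slfi] add [uajkd] -> 5 lines: phpcp uaee uajkd vgte hxyqq
Hunk 7: at line 2 remove [uajkd,vgte] add [audv,cvji] -> 5 lines: phpcp uaee audv cvji hxyqq

Answer: phpcp
uaee
audv
cvji
hxyqq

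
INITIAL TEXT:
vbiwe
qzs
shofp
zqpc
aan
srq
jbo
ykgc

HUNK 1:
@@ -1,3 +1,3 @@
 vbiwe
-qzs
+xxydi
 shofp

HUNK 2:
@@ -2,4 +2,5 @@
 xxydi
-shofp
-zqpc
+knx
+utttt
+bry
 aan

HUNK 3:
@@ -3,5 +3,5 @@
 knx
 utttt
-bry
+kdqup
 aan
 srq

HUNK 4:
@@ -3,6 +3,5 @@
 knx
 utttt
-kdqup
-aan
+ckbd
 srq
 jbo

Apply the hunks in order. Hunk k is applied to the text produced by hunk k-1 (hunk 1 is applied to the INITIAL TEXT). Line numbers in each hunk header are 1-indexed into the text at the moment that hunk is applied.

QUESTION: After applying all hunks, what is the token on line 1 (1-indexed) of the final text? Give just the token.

Answer: vbiwe

Derivation:
Hunk 1: at line 1 remove [qzs] add [xxydi] -> 8 lines: vbiwe xxydi shofp zqpc aan srq jbo ykgc
Hunk 2: at line 2 remove [shofp,zqpc] add [knx,utttt,bry] -> 9 lines: vbiwe xxydi knx utttt bry aan srq jbo ykgc
Hunk 3: at line 3 remove [bry] add [kdqup] -> 9 lines: vbiwe xxydi knx utttt kdqup aan srq jbo ykgc
Hunk 4: at line 3 remove [kdqup,aan] add [ckbd] -> 8 lines: vbiwe xxydi knx utttt ckbd srq jbo ykgc
Final line 1: vbiwe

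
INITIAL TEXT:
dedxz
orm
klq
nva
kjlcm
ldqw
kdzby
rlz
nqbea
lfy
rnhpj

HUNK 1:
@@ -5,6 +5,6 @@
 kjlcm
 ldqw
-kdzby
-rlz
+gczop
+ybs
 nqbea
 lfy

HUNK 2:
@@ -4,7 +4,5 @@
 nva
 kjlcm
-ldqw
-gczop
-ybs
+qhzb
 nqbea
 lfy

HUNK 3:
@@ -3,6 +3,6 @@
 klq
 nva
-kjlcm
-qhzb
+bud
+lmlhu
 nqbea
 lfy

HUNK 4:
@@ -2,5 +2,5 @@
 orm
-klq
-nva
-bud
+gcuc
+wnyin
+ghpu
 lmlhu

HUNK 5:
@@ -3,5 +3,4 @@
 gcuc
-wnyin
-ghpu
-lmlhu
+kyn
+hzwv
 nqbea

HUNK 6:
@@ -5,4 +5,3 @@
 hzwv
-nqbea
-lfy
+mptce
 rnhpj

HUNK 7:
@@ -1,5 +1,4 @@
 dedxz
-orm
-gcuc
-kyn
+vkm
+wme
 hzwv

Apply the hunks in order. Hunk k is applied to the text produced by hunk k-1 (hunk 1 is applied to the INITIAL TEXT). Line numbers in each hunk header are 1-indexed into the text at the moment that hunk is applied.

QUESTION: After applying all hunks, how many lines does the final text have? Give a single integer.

Answer: 6

Derivation:
Hunk 1: at line 5 remove [kdzby,rlz] add [gczop,ybs] -> 11 lines: dedxz orm klq nva kjlcm ldqw gczop ybs nqbea lfy rnhpj
Hunk 2: at line 4 remove [ldqw,gczop,ybs] add [qhzb] -> 9 lines: dedxz orm klq nva kjlcm qhzb nqbea lfy rnhpj
Hunk 3: at line 3 remove [kjlcm,qhzb] add [bud,lmlhu] -> 9 lines: dedxz orm klq nva bud lmlhu nqbea lfy rnhpj
Hunk 4: at line 2 remove [klq,nva,bud] add [gcuc,wnyin,ghpu] -> 9 lines: dedxz orm gcuc wnyin ghpu lmlhu nqbea lfy rnhpj
Hunk 5: at line 3 remove [wnyin,ghpu,lmlhu] add [kyn,hzwv] -> 8 lines: dedxz orm gcuc kyn hzwv nqbea lfy rnhpj
Hunk 6: at line 5 remove [nqbea,lfy] add [mptce] -> 7 lines: dedxz orm gcuc kyn hzwv mptce rnhpj
Hunk 7: at line 1 remove [orm,gcuc,kyn] add [vkm,wme] -> 6 lines: dedxz vkm wme hzwv mptce rnhpj
Final line count: 6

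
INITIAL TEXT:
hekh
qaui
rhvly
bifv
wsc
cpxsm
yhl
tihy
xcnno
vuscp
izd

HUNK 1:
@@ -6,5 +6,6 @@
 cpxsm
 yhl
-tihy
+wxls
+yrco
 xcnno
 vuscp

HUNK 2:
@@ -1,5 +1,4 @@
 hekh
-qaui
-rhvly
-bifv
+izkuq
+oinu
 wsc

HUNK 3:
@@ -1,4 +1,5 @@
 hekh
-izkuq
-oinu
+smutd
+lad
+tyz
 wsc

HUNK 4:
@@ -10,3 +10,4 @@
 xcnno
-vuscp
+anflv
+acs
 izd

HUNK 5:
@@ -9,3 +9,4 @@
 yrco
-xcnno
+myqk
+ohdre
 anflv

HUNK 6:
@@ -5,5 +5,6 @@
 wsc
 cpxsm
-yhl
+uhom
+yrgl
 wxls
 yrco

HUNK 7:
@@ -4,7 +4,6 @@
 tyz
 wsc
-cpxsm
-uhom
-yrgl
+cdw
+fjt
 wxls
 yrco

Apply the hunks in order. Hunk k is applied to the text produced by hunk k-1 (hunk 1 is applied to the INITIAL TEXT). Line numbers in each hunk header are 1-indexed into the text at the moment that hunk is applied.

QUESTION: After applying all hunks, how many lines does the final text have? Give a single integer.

Hunk 1: at line 6 remove [tihy] add [wxls,yrco] -> 12 lines: hekh qaui rhvly bifv wsc cpxsm yhl wxls yrco xcnno vuscp izd
Hunk 2: at line 1 remove [qaui,rhvly,bifv] add [izkuq,oinu] -> 11 lines: hekh izkuq oinu wsc cpxsm yhl wxls yrco xcnno vuscp izd
Hunk 3: at line 1 remove [izkuq,oinu] add [smutd,lad,tyz] -> 12 lines: hekh smutd lad tyz wsc cpxsm yhl wxls yrco xcnno vuscp izd
Hunk 4: at line 10 remove [vuscp] add [anflv,acs] -> 13 lines: hekh smutd lad tyz wsc cpxsm yhl wxls yrco xcnno anflv acs izd
Hunk 5: at line 9 remove [xcnno] add [myqk,ohdre] -> 14 lines: hekh smutd lad tyz wsc cpxsm yhl wxls yrco myqk ohdre anflv acs izd
Hunk 6: at line 5 remove [yhl] add [uhom,yrgl] -> 15 lines: hekh smutd lad tyz wsc cpxsm uhom yrgl wxls yrco myqk ohdre anflv acs izd
Hunk 7: at line 4 remove [cpxsm,uhom,yrgl] add [cdw,fjt] -> 14 lines: hekh smutd lad tyz wsc cdw fjt wxls yrco myqk ohdre anflv acs izd
Final line count: 14

Answer: 14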